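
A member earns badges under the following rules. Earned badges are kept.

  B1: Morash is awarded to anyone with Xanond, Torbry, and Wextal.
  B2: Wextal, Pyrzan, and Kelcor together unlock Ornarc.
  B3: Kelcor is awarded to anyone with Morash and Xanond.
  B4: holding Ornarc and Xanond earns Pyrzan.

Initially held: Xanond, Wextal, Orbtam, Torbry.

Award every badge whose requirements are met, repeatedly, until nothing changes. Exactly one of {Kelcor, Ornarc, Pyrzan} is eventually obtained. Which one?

Kelcor

With Xanond, Torbry, and Wextal, Morash is earned (B1).
With Morash and Xanond, Kelcor is earned (B3).
Ornarc would need Wextal, Pyrzan, and Kelcor (B2), but Pyrzan is never earned. Pyrzan would need Ornarc and Xanond (B4), but Ornarc is never earned.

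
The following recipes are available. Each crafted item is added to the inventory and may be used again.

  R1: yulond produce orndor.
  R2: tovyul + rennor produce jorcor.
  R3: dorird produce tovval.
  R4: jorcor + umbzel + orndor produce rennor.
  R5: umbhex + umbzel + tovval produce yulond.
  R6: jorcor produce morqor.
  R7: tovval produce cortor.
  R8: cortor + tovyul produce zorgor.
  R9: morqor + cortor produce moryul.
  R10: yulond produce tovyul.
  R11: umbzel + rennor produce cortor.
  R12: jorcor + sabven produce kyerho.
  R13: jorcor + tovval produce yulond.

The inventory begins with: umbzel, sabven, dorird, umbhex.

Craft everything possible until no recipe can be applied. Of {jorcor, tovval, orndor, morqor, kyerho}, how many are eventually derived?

Using R3, dorird makes tovval.
Using R5, umbhex, umbzel, and tovval make yulond.
Using R1, yulond makes orndor.
jorcor would need tovyul and rennor (R2), but rennor is never obtained.
tovval: reached.
orndor: reached.
morqor would need jorcor (R6), but jorcor is never obtained.
kyerho would need jorcor and sabven (R12), but jorcor is never obtained.
Reached: tovval and orndor — 2 of the 5.

2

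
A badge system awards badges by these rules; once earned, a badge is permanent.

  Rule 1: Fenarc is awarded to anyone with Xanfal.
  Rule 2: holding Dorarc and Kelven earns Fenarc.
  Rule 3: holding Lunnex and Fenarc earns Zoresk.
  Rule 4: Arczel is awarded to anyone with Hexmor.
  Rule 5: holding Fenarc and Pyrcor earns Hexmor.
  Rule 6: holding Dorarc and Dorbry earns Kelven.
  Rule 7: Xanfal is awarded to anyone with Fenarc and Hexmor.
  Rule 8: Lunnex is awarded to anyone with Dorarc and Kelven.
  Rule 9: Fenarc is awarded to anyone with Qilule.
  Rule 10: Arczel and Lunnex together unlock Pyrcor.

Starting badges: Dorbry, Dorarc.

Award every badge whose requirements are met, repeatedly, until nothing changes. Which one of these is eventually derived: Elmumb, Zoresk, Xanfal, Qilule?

With Dorarc and Dorbry, Kelven is earned (Rule 6).
With Dorarc and Kelven, Fenarc is earned (Rule 2).
With Dorarc and Kelven, Lunnex is earned (Rule 8).
With Lunnex and Fenarc, Zoresk is earned (Rule 3).
No rule produces Elmumb, and it is not given. Xanfal would need Fenarc and Hexmor (Rule 7), but Hexmor is never earned. No rule produces Qilule, and it is not given.

Zoresk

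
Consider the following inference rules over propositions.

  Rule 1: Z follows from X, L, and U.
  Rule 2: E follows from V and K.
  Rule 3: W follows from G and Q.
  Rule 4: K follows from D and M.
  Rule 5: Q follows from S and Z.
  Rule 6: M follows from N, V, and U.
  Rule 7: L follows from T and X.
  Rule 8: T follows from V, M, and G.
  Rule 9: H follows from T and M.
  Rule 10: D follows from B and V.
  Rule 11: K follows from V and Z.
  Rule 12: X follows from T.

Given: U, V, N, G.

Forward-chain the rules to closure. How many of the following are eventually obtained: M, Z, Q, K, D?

3

N, V, and U hold, so M follows (Rule 6).
From V, M, and G, Rule 8 gives T.
T holds, so X follows (Rule 12).
T and X hold, so L follows (Rule 7).
X, L, and U hold, so Z follows (Rule 1).
From V and Z, Rule 11 gives K.
M: reached.
Z: reached.
Q would need S and Z (Rule 5), but S is never established.
K: reached.
D would need B and V (Rule 10), but B is never established.
Reached: M, Z, and K — 3 of the 5.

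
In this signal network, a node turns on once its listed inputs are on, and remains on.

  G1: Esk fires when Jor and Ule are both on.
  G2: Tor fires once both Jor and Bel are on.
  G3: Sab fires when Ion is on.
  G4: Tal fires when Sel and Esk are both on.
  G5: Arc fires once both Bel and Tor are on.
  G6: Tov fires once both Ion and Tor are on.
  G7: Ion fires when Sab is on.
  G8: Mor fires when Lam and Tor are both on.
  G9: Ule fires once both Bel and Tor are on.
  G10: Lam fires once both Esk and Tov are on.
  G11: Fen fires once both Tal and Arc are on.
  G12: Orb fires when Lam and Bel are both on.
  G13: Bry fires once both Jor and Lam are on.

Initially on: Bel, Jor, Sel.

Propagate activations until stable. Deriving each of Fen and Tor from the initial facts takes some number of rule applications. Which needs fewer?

Tor: G2: Jor and Bel on → Tor on. [1 rule application]
Fen: Jor and Bel are on, so Tor fires (G2). Bel and Tor are on, so Arc fires (G5). Bel and Tor are on, so Ule fires (G9). G1: Jor and Ule on → Esk on. G4: Sel and Esk on → Tal on. Tal and Arc are on, so Fen fires (G11). [6 rule applications]
Tor needs fewer.

Tor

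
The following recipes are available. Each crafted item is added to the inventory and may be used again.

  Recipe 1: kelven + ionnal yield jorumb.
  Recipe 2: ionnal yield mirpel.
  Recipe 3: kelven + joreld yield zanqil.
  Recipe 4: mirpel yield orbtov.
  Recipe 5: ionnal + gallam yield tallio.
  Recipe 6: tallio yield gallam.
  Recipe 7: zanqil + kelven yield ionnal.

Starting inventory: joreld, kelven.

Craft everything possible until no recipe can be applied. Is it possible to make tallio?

No

tallio would need ionnal and gallam (Recipe 5), but gallam is never obtained.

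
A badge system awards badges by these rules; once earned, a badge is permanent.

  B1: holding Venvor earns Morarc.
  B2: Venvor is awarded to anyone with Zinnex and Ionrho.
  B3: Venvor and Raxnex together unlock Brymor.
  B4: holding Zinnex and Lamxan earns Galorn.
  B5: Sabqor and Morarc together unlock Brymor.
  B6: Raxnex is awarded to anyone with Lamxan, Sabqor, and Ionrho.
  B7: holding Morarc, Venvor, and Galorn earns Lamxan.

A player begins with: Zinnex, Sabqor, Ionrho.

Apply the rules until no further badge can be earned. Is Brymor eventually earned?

With Zinnex and Ionrho, Venvor is earned (B2).
With Venvor, Morarc is earned (B1).
With Sabqor and Morarc, Brymor is earned (B5).

Yes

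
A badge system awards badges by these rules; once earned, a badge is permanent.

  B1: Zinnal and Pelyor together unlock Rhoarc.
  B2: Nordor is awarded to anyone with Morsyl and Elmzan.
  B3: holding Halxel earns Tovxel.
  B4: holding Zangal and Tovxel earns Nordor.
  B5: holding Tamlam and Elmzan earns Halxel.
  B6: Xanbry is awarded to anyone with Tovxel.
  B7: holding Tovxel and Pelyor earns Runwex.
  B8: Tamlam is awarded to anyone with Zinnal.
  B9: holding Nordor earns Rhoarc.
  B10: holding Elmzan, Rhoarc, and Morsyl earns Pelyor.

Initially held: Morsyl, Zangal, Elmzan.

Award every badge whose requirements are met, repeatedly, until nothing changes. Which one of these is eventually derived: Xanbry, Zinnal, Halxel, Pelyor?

With Morsyl and Elmzan, Nordor is earned (B2).
With Nordor, Rhoarc is earned (B9).
With Elmzan, Rhoarc, and Morsyl, Pelyor is earned (B10).
No rule produces Zinnal, and it is not given. Halxel would need Tamlam and Elmzan (B5), but Tamlam is never earned. Xanbry would need Tovxel (B6), but Tovxel is never earned.

Pelyor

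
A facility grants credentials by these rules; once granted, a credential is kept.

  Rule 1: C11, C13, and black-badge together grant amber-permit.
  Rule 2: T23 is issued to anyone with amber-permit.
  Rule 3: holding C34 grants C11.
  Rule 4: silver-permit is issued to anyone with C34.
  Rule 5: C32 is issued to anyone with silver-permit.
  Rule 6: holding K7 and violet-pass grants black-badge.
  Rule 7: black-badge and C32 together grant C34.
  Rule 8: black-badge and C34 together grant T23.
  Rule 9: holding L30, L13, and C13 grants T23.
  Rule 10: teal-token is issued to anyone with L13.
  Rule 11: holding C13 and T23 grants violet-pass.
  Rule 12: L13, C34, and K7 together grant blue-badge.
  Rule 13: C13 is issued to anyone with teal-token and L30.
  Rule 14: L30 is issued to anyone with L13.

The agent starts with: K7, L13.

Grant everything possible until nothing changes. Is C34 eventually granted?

C34 would need black-badge and C32 (Rule 7), but C32 is never granted.

No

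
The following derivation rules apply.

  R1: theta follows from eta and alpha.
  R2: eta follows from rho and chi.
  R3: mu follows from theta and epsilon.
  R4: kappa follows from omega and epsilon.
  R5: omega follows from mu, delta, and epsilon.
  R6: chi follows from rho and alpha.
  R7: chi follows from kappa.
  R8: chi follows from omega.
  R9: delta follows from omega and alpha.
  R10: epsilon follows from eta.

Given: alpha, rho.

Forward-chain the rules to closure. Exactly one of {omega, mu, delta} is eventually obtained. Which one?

mu

rho and alpha hold, so chi follows (R6).
rho and chi hold, so eta follows (R2).
From eta and alpha, R1 gives theta.
eta holds, so epsilon follows (R10).
theta and epsilon hold, so mu follows (R3).
delta would need omega and alpha (R9), but omega is never established. omega would need mu, delta, and epsilon (R5), but delta is never established.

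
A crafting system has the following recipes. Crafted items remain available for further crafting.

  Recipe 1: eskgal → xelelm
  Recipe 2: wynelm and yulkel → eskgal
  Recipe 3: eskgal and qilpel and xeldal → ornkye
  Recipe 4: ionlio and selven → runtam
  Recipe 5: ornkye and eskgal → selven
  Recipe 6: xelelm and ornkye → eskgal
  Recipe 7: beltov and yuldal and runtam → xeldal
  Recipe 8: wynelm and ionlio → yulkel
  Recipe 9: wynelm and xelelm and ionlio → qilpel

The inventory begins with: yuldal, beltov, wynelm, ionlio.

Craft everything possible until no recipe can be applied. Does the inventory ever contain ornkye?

No

ornkye would need eskgal, qilpel, and xeldal (Recipe 3), but xeldal is never obtained.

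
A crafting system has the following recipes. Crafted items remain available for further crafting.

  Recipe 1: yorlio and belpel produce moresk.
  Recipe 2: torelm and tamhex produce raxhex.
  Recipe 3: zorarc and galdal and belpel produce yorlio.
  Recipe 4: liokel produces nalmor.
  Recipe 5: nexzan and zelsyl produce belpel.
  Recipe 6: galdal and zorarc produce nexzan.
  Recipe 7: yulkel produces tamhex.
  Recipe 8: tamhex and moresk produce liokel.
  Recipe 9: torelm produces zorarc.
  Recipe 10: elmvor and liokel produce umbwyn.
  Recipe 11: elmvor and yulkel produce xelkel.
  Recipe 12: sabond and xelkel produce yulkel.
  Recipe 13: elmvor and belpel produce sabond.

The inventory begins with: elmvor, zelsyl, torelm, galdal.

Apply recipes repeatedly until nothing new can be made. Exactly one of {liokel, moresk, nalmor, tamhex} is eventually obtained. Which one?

Using Recipe 9, torelm makes zorarc.
galdal and zorarc → nexzan (Recipe 6).
Using Recipe 5, nexzan and zelsyl make belpel.
zorarc and galdal and belpel → yorlio (Recipe 3).
yorlio and belpel → moresk (Recipe 1).
tamhex would need yulkel (Recipe 7), but yulkel is never obtained. nalmor would need liokel (Recipe 4), but liokel is never obtained. liokel would need tamhex and moresk (Recipe 8), but tamhex is never obtained.

moresk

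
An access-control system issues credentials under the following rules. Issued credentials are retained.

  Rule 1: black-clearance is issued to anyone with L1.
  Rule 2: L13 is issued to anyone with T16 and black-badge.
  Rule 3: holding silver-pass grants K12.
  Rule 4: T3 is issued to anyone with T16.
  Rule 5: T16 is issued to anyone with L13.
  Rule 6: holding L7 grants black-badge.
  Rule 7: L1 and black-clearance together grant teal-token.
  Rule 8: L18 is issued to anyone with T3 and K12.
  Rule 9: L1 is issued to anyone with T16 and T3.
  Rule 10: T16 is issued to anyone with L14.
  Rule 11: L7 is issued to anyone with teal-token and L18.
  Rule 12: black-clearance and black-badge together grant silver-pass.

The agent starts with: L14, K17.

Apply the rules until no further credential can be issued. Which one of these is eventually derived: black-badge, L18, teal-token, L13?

Holding L14 grants T16 (Rule 10).
Holding T16 grants T3 (Rule 4).
Holding T16 and T3 grants L1 (Rule 9).
Holding L1 grants black-clearance (Rule 1).
Holding L1 and black-clearance grants teal-token (Rule 7).
black-badge would need L7 (Rule 6), but L7 is never granted. L18 would need T3 and K12 (Rule 8), but K12 is never granted. L13 would need T16 and black-badge (Rule 2), but black-badge is never granted.

teal-token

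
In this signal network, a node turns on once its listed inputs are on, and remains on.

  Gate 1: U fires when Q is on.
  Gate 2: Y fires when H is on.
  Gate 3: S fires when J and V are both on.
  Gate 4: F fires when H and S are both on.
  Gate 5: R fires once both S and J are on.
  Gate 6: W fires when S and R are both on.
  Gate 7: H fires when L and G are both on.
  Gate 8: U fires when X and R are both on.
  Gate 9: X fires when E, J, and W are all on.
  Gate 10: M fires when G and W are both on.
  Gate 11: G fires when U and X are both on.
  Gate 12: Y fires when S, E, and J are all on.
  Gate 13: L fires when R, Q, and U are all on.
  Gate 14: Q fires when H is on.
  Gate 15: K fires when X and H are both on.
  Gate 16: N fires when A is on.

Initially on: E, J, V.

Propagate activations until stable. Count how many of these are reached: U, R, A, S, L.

Gate 3: J and V on → S on.
S and J are on, so R fires (Gate 5).
S and R are on, so W fires (Gate 6).
E, J, and W are on, so X fires (Gate 9).
X and R are on, so U fires (Gate 8).
U: reached.
R: reached.
No rule produces A, and it is not given.
S: reached.
L would need R, Q, and U (Gate 13), but Q never turns on.
Reached: U, R, and S — 3 of the 5.

3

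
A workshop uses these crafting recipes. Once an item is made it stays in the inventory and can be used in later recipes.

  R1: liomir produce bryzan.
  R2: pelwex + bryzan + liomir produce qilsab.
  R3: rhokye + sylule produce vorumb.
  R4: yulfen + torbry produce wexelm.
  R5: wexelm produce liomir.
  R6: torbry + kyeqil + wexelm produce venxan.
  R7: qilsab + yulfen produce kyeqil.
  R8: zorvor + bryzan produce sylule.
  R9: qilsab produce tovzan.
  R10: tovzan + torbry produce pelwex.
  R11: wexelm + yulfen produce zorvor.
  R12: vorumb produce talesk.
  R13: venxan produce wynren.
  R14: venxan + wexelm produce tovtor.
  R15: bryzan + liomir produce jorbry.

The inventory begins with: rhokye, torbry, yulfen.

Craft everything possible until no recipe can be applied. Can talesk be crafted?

Yes

yulfen + torbry → wexelm (R4).
wexelm + yulfen → zorvor (R11).
wexelm → liomir (R5).
Using R1, liomir makes bryzan.
Using R8, zorvor and bryzan make sylule.
Using R3, rhokye and sylule make vorumb.
Using R12, vorumb makes talesk.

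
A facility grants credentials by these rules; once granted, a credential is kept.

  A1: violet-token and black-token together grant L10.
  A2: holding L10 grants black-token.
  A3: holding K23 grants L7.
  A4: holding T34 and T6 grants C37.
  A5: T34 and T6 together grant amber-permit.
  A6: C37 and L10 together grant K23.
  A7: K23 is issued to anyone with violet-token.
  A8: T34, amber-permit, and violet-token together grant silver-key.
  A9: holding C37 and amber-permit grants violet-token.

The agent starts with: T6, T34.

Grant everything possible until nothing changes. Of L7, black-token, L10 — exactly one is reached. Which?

L7

Holding T34 and T6 grants amber-permit (A5).
Holding T34 and T6 grants C37 (A4).
Holding C37 and amber-permit grants violet-token (A9).
Holding violet-token grants K23 (A7).
Holding K23 grants L7 (A3).
black-token would need L10 (A2), but L10 is never granted. L10 would need violet-token and black-token (A1), but black-token is never granted.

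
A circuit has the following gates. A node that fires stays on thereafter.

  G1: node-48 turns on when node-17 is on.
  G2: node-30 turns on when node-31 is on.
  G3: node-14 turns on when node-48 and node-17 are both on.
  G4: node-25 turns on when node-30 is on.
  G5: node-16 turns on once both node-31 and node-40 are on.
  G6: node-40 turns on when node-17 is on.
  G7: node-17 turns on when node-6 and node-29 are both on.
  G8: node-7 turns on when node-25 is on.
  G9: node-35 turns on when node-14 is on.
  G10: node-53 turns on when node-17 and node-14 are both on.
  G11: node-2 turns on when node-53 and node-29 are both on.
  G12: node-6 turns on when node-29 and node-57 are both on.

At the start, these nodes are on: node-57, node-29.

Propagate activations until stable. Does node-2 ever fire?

Yes

G12: node-29 and node-57 on → node-6 on.
node-6 and node-29 are on, so node-17 turns on (G7).
node-17 is on, so node-48 turns on (G1).
G3: node-48 and node-17 on → node-14 on.
G10: node-17 and node-14 on → node-53 on.
node-53 and node-29 are on, so node-2 turns on (G11).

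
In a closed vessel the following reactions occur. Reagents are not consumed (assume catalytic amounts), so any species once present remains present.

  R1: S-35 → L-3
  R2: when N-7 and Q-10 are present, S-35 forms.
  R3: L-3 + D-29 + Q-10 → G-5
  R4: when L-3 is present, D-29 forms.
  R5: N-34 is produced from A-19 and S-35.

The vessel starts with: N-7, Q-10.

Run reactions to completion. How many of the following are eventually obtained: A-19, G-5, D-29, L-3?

N-7 and Q-10 present → S-35 forms (R2).
S-35 present → L-3 forms (R1).
L-3 present → D-29 forms (R4).
L-3, D-29, and Q-10 present → G-5 forms (R3).
No rule produces A-19, and it is not given.
G-5: reached.
D-29: reached.
L-3: reached.
Reached: G-5, D-29, and L-3 — 3 of the 4.

3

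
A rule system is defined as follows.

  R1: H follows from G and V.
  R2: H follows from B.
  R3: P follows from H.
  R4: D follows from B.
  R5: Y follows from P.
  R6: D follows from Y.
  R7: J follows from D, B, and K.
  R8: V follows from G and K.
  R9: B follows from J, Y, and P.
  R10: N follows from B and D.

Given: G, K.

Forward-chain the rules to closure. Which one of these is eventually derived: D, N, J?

D

From G and K, R8 gives V.
G and V hold, so H follows (R1).
H holds, so P follows (R3).
P holds, so Y follows (R5).
From Y, R6 gives D.
N would need B and D (R10), but B is never established. J would need D, B, and K (R7), but B is never established.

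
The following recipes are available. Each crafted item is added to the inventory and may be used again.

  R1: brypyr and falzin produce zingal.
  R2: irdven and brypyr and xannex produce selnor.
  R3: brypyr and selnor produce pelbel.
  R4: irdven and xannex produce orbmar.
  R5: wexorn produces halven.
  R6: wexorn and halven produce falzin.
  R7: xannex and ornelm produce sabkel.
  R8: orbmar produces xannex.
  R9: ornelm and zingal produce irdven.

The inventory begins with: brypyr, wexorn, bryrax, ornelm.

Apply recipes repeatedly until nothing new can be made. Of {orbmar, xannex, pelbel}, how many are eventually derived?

orbmar would need irdven and xannex (R4), but xannex is never obtained.
xannex would need orbmar (R8), but orbmar is never obtained.
pelbel would need brypyr and selnor (R3), but selnor is never obtained.
None of the 3 are reached.

0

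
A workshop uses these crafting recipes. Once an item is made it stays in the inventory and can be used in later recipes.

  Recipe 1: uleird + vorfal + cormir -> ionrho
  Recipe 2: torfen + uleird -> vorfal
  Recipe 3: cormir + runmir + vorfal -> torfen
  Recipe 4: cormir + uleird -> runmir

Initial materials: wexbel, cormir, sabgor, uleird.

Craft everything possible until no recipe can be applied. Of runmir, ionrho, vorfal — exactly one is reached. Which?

cormir + uleird -> runmir (Recipe 4).
ionrho would need uleird, vorfal, and cormir (Recipe 1), but vorfal is never obtained. vorfal would need torfen and uleird (Recipe 2), but torfen is never obtained.

runmir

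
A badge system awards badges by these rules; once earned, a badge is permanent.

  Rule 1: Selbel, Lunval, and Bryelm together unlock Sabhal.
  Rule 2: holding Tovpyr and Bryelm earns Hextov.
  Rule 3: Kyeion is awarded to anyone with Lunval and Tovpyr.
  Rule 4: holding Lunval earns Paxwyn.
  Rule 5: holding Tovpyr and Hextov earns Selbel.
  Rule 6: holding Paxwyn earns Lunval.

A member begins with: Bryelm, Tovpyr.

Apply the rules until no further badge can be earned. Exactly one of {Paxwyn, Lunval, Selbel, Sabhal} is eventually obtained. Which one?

Selbel

With Tovpyr and Bryelm, Hextov is earned (Rule 2).
With Tovpyr and Hextov, Selbel is earned (Rule 5).
Lunval would need Paxwyn (Rule 6), but Paxwyn is never earned. Paxwyn would need Lunval (Rule 4), but Lunval is never earned. Sabhal would need Selbel, Lunval, and Bryelm (Rule 1), but Lunval is never earned.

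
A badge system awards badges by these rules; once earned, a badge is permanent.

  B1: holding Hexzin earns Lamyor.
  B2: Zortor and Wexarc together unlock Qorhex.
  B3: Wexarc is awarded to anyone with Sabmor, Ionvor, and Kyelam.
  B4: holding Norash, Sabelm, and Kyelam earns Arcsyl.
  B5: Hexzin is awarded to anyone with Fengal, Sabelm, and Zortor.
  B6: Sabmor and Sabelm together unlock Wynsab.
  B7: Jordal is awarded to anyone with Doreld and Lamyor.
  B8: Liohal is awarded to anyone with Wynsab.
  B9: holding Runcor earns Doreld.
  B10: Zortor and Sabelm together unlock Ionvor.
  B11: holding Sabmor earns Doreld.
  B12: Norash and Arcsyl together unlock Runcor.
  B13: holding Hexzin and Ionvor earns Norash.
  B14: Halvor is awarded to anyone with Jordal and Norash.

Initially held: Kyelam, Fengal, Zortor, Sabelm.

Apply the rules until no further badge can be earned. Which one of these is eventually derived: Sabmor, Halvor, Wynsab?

With Fengal, Sabelm, and Zortor, Hexzin is earned (B5).
With Zortor and Sabelm, Ionvor is earned (B10).
With Hexzin and Ionvor, Norash is earned (B13).
With Hexzin, Lamyor is earned (B1).
With Norash, Sabelm, and Kyelam, Arcsyl is earned (B4).
With Norash and Arcsyl, Runcor is earned (B12).
With Runcor, Doreld is earned (B9).
With Doreld and Lamyor, Jordal is earned (B7).
With Jordal and Norash, Halvor is earned (B14).
No rule produces Sabmor, and it is not given. Wynsab would need Sabmor and Sabelm (B6), but Sabmor is never earned.

Halvor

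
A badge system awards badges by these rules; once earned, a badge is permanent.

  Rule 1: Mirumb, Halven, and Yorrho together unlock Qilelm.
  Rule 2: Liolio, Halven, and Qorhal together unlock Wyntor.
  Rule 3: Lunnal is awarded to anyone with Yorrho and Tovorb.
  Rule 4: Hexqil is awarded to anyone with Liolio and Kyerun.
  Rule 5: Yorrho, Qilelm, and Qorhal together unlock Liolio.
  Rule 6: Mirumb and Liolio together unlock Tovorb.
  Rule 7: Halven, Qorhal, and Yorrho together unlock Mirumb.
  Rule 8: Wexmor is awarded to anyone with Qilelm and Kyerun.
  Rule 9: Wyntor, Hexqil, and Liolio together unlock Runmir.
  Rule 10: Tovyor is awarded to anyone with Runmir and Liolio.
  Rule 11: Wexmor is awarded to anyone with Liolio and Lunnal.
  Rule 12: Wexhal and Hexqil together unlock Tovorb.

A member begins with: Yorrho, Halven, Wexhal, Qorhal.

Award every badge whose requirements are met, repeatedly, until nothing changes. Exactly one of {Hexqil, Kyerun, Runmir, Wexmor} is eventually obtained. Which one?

With Halven, Qorhal, and Yorrho, Mirumb is earned (Rule 7).
With Mirumb, Halven, and Yorrho, Qilelm is earned (Rule 1).
With Yorrho, Qilelm, and Qorhal, Liolio is earned (Rule 5).
With Mirumb and Liolio, Tovorb is earned (Rule 6).
With Yorrho and Tovorb, Lunnal is earned (Rule 3).
With Liolio and Lunnal, Wexmor is earned (Rule 11).
Runmir would need Wyntor, Hexqil, and Liolio (Rule 9), but Hexqil is never earned. No rule produces Kyerun, and it is not given. Hexqil would need Liolio and Kyerun (Rule 4), but Kyerun is never earned.

Wexmor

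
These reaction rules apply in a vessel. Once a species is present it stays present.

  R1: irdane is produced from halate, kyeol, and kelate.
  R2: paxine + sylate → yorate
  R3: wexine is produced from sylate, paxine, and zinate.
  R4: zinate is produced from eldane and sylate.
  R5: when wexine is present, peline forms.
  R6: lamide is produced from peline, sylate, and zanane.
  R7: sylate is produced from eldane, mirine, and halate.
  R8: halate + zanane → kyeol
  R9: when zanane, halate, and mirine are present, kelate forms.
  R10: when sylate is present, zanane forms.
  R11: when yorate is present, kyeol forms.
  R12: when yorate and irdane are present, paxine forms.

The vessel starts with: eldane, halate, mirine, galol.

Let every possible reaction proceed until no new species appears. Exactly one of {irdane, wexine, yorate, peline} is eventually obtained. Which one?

eldane, mirine, and halate present → sylate forms (R7).
sylate present → zanane forms (R10).
zanane, halate, and mirine present → kelate forms (R9).
halate and zanane present → kyeol forms (R8).
halate, kyeol, and kelate present → irdane forms (R1).
wexine would need sylate, paxine, and zinate (R3), but paxine never forms. peline would need wexine (R5), but wexine never forms. yorate would need paxine and sylate (R2), but paxine never forms.

irdane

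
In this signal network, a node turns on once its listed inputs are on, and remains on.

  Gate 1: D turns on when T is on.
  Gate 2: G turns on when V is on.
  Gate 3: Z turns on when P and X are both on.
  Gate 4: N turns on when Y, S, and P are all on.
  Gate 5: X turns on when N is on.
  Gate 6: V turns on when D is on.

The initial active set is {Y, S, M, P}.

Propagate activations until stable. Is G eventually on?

G would need V (Gate 2), but V never turns on.

No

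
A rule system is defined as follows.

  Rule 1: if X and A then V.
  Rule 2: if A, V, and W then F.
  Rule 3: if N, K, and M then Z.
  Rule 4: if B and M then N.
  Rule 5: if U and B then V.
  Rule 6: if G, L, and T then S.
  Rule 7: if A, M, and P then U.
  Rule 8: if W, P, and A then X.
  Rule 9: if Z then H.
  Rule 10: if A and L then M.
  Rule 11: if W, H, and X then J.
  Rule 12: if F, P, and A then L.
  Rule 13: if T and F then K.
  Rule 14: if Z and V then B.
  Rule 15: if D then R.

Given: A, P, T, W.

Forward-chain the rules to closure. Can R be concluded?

No

R would need D (Rule 15), but D is never established.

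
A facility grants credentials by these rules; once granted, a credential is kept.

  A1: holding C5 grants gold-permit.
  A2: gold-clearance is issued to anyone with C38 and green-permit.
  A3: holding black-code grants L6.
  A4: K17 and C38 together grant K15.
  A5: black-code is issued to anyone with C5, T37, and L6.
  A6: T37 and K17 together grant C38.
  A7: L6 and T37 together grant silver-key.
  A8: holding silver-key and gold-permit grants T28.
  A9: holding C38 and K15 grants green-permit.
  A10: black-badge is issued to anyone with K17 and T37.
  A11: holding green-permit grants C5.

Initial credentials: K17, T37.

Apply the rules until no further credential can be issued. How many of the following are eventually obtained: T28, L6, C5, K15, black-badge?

3

Holding K17 and T37 grants black-badge (A10).
Holding T37 and K17 grants C38 (A6).
Holding K17 and C38 grants K15 (A4).
Holding C38 and K15 grants green-permit (A9).
Holding green-permit grants C5 (A11).
T28 would need silver-key and gold-permit (A8), but silver-key is never granted.
L6 would need black-code (A3), but black-code is never granted.
C5: reached.
K15: reached.
black-badge: reached.
Reached: C5, K15, and black-badge — 3 of the 5.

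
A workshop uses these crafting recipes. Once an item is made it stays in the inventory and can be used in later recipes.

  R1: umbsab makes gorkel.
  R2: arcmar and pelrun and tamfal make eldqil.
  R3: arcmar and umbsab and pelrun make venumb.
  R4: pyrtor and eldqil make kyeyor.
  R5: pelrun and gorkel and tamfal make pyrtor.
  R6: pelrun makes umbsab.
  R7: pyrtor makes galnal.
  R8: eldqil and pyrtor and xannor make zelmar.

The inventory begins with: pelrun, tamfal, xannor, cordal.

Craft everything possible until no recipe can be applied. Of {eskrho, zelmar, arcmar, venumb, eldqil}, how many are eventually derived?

0

No rule produces eskrho, and it is not given.
zelmar would need eldqil, pyrtor, and xannor (R8), but eldqil is never obtained.
No rule produces arcmar, and it is not given.
venumb would need arcmar, umbsab, and pelrun (R3), but arcmar is never obtained.
eldqil would need arcmar, pelrun, and tamfal (R2), but arcmar is never obtained.
None of the 5 are reached.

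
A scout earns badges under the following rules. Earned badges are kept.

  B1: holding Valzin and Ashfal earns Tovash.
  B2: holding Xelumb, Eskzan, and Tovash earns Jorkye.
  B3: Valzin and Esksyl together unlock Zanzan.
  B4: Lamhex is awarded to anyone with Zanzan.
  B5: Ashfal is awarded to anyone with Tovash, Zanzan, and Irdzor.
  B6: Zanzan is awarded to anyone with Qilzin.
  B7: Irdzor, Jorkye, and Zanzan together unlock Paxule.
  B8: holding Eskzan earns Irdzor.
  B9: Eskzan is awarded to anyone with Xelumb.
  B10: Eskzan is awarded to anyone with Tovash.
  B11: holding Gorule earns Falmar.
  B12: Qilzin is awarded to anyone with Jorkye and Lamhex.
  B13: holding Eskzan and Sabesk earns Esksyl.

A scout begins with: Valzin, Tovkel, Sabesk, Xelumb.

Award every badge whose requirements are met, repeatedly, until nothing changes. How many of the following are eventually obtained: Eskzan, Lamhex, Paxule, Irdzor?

With Xelumb, Eskzan is earned (B9).
With Eskzan, Irdzor is earned (B8).
With Eskzan and Sabesk, Esksyl is earned (B13).
With Valzin and Esksyl, Zanzan is earned (B3).
With Zanzan, Lamhex is earned (B4).
Eskzan: reached.
Lamhex: reached.
Paxule would need Irdzor, Jorkye, and Zanzan (B7), but Jorkye is never earned.
Irdzor: reached.
Reached: Eskzan, Lamhex, and Irdzor — 3 of the 4.

3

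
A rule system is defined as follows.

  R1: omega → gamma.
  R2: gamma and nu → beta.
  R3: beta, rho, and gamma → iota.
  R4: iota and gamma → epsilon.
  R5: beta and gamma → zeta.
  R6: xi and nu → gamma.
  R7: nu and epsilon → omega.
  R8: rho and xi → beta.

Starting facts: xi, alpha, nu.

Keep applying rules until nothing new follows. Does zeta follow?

Yes

xi and nu hold, so gamma follows (R6).
From gamma and nu, R2 gives beta.
beta and gamma hold, so zeta follows (R5).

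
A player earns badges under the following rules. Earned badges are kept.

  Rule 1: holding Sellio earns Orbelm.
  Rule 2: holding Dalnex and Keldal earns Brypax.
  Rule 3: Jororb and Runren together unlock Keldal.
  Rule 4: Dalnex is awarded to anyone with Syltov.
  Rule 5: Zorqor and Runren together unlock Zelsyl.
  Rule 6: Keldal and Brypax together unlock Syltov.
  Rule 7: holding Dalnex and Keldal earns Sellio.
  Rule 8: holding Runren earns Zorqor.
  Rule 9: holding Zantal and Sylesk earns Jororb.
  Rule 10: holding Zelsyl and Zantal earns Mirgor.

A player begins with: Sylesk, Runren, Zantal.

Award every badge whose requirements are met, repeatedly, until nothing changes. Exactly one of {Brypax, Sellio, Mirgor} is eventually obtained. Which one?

Mirgor

With Runren, Zorqor is earned (Rule 8).
With Zorqor and Runren, Zelsyl is earned (Rule 5).
With Zelsyl and Zantal, Mirgor is earned (Rule 10).
Brypax would need Dalnex and Keldal (Rule 2), but Dalnex is never earned. Sellio would need Dalnex and Keldal (Rule 7), but Dalnex is never earned.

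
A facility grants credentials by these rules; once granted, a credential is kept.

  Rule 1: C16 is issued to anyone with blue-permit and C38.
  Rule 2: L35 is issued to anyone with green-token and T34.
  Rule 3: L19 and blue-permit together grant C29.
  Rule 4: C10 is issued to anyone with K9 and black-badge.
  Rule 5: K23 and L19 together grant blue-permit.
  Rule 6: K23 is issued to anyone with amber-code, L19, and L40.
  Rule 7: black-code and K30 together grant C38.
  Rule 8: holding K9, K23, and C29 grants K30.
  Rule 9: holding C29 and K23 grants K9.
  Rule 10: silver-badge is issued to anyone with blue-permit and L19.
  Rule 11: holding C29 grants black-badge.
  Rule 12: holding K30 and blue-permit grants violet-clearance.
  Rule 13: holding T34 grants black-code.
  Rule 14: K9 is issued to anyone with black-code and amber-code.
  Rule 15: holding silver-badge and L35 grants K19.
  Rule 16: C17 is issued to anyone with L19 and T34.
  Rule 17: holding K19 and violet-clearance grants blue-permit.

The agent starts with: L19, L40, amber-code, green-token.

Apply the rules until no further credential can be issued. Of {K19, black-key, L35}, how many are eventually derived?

0

K19 would need silver-badge and L35 (Rule 15), but L35 is never granted.
No rule produces black-key, and it is not given.
L35 would need green-token and T34 (Rule 2), but T34 is never granted.
None of the 3 are reached.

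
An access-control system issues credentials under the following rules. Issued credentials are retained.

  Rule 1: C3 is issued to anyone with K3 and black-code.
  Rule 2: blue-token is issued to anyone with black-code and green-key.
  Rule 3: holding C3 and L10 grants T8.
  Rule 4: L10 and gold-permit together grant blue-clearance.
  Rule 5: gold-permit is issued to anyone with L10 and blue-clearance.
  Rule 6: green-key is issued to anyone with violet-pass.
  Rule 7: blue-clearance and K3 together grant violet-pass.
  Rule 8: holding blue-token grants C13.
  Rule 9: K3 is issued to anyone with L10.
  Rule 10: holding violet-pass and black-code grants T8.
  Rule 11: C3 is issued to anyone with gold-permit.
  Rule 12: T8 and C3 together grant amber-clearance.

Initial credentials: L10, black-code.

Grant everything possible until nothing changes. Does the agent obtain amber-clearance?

Yes

Holding L10 grants K3 (Rule 9).
Holding K3 and black-code grants C3 (Rule 1).
Holding C3 and L10 grants T8 (Rule 3).
Holding T8 and C3 grants amber-clearance (Rule 12).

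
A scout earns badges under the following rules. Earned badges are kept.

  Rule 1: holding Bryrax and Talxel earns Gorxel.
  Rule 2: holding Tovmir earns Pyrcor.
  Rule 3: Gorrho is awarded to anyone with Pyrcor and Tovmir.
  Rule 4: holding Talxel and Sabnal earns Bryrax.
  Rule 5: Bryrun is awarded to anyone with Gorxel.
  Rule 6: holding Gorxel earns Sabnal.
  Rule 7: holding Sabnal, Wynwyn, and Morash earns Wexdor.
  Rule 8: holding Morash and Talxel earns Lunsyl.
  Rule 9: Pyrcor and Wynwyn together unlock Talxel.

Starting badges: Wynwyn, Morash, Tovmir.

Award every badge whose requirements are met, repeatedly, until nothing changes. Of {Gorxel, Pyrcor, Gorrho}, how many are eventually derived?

2

With Tovmir, Pyrcor is earned (Rule 2).
With Pyrcor and Tovmir, Gorrho is earned (Rule 3).
Gorxel would need Bryrax and Talxel (Rule 1), but Bryrax is never earned.
Pyrcor: reached.
Gorrho: reached.
Reached: Pyrcor and Gorrho — 2 of the 3.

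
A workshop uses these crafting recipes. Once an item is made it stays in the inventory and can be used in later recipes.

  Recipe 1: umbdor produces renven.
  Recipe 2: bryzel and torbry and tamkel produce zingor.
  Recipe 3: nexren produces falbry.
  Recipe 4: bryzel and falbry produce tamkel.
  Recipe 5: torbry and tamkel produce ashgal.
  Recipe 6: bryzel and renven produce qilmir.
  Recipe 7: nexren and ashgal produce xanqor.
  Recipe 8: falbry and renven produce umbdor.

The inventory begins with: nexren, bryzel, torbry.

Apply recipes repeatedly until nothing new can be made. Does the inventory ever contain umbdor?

umbdor would need falbry and renven (Recipe 8), but renven is never obtained.

No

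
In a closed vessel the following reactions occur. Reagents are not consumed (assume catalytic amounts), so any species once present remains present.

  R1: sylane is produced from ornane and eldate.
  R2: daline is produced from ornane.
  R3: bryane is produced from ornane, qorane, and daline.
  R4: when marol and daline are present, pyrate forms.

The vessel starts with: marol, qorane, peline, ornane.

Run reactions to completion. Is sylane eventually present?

sylane would need ornane and eldate (R1), but eldate never forms.

No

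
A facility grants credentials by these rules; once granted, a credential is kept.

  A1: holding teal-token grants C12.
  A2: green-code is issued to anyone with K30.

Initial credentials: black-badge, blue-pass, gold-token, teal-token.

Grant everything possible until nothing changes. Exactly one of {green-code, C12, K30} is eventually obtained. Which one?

C12

Holding teal-token grants C12 (A1).
No rule produces K30, and it is not given. green-code would need K30 (A2), but K30 is never granted.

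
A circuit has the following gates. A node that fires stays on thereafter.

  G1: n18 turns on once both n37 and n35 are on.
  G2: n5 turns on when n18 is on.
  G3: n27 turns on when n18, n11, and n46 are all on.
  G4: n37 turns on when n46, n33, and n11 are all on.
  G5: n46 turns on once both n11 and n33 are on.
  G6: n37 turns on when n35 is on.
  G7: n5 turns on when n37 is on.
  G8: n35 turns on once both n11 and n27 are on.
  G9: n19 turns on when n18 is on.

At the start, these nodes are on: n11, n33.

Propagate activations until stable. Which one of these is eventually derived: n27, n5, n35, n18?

n5

G5: n11 and n33 on → n46 on.
n46, n33, and n11 are on, so n37 turns on (G4).
G7: n37 on → n5 on.
n27 would need n18, n11, and n46 (G3), but n18 never turns on. n35 would need n11 and n27 (G8), but n27 never turns on. n18 would need n37 and n35 (G1), but n35 never turns on.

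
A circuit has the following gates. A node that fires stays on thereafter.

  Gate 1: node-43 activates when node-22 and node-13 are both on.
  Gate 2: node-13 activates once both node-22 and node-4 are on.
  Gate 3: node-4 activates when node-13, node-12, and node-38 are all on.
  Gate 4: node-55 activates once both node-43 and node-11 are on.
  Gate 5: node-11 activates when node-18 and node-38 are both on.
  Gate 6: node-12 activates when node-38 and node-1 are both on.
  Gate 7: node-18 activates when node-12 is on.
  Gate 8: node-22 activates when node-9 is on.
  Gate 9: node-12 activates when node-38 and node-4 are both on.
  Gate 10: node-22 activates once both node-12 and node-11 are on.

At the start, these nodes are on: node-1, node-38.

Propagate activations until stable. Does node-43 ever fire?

No

node-43 would need node-22 and node-13 (Gate 1), but node-13 never turns on.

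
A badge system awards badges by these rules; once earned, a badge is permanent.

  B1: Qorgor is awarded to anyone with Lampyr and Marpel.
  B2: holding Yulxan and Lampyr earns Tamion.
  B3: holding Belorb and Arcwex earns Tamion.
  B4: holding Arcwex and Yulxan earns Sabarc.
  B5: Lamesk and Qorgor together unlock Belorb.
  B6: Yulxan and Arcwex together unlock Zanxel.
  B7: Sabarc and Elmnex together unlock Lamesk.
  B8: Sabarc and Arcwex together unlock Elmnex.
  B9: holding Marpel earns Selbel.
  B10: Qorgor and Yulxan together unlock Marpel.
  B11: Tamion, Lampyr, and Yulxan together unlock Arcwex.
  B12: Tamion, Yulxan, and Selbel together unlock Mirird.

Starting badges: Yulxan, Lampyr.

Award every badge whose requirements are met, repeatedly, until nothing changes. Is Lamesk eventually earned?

With Yulxan and Lampyr, Tamion is earned (B2).
With Tamion, Lampyr, and Yulxan, Arcwex is earned (B11).
With Arcwex and Yulxan, Sabarc is earned (B4).
With Sabarc and Arcwex, Elmnex is earned (B8).
With Sabarc and Elmnex, Lamesk is earned (B7).

Yes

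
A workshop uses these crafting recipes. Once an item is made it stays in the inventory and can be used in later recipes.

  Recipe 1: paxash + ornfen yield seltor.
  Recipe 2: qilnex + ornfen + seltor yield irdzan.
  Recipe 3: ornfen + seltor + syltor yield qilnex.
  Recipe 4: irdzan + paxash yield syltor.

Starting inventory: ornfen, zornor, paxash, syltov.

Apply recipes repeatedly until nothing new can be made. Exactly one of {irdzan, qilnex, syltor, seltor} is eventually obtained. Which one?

Using Recipe 1, paxash and ornfen make seltor.
irdzan would need qilnex, ornfen, and seltor (Recipe 2), but qilnex is never obtained. qilnex would need ornfen, seltor, and syltor (Recipe 3), but syltor is never obtained. syltor would need irdzan and paxash (Recipe 4), but irdzan is never obtained.

seltor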